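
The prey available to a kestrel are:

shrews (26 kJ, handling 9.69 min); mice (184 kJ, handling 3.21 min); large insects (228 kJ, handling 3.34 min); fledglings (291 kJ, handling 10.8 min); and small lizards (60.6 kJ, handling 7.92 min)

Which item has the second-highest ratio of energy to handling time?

Profitability E/h (kJ/min): shrews = 26/9.69 = 2.68, mice = 184/3.21 = 57.3, large insects = 228/3.34 = 68.3, fledglings = 291/10.8 = 26.9, small lizards = 60.6/7.92 = 7.65.
Ranked: large insects > mice > fledglings > small lizards > shrews.

mice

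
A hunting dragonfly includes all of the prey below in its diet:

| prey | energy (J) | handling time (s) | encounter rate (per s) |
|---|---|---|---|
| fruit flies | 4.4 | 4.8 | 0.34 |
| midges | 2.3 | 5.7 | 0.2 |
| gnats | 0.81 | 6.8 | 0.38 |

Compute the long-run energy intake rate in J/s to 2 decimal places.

Energy encountered per unit search time: 0.34×4.4 + 0.2×2.3 + 0.38×0.81 = 2.264 J/s.
Handling time per unit search time: 0.34×4.8 + 0.2×5.7 + 0.38×6.8 = 5.356.
Rate = 2.264/(1 + 5.356) = 0.3562 J/s.

0.36 J/s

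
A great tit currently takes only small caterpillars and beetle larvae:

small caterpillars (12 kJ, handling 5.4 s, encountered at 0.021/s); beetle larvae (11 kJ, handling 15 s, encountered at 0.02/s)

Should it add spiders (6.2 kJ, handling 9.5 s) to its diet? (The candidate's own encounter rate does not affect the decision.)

Yes

Intake rate on the current diet: R = (0.021×12 + 0.02×11) / (1 + 0.021×5.4 + 0.02×15) = 0.472/1.413 = 0.3339 kJ/s.
Profitability of spiders: 6.2/9.5 = 0.6526 kJ/s.
0.6526 > 0.3339, so adding spiders raises the average — include it.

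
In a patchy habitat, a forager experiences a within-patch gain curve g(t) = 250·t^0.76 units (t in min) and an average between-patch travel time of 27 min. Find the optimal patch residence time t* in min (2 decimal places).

Maximise g(t)/(T+t): set derivative to zero → g'(t)(T+t) = g(t).
g'(t) = 0.76·250·t^-0.24. Setting 0.76·250·t^-0.24 = 250·t^0.76/(27+t) gives 0.76(27+t) = t, so 0.24·t = 0.76×27.
t* = 0.76×27/0.24 = 85.5 min.

85.50 min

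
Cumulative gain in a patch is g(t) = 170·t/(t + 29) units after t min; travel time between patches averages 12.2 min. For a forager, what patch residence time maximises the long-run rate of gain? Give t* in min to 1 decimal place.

By the marginal value theorem, leave when the instantaneous gain rate g'(t) equals the habitat-wide average g(t)/(T + t).
g'(t) = 170·29/(t + 29)². Setting 170·29/(t+29)² = 170t/[(t+29)(12.2+t)] gives 29(12.2+t) = t(t+29), so t² = 29×12.2 = 353.8.
t* = √353.8 = 18.81 min.

18.8 min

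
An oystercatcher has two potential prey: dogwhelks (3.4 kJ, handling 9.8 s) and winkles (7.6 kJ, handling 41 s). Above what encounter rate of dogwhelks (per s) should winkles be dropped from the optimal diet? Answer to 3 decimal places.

At the threshold, the rate on dogwhelks alone equals the profitability of winkles: λ·3.4/(1 + λ·9.8) = 7.6/41 = 0.1854.
Rearranging, λ(3.4 − 0.1854×9.8) = 0.1854, so λ = 0.1854/1.583 = 0.1171 per s.

0.117 per s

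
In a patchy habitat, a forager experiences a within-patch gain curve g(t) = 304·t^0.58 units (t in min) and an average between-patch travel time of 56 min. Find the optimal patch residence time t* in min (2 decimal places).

77.33 min

Maximise g(t)/(T+t): set derivative to zero → g'(t)(T+t) = g(t).
g'(t) = 0.58·304·t^-0.42. Setting 0.58·304·t^-0.42 = 304·t^0.58/(56+t) gives 0.58(56+t) = t, so 0.42·t = 0.58×56.
t* = 0.58×56/0.42 = 77.33 min.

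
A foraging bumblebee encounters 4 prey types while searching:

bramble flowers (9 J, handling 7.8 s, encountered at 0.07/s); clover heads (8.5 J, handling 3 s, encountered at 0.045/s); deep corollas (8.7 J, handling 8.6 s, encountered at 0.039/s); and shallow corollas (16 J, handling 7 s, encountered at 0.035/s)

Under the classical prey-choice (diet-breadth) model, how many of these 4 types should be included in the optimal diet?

4

Profitabilities (E/h, J/s): clover heads 2.83, shallow corollas 2.29, bramble flowers 1.15, deep corollas 1.01. Add prey in this order while the next type's profitability exceeds the intake rate on those already taken.
Rate on top 1: 0.337. shallow corollas: 2.29 > 0.337 → include.
Rate on top 2: 0.683. bramble flowers: 1.15 > 0.683 → include.
Rate on top 3: 0.8165. deep corollas: 1.01 > 0.8165 → include.
Optimal diet: clover heads, shallow corollas, bramble flowers, deep corollas — 4 of 4 types.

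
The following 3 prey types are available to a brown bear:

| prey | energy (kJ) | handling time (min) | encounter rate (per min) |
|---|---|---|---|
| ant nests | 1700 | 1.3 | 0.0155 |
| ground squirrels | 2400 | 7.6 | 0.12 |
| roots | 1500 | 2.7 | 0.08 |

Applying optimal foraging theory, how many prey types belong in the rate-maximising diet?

3

E/h in descending order: ant nests 1.31e+03, roots 556, ground squirrels 316 kJ/min. The optimal diet is the largest prefix of this list for which every included type satisfies E_i/h_i > R on the types above it.
Rate on top 1: 25.83. roots: 556 > 25.83 → include.
Rate on top 2: 118.4. ground squirrels: 316 > 118.4 → include.
Optimal diet: ant nests, roots, ground squirrels — 3 of 3 types.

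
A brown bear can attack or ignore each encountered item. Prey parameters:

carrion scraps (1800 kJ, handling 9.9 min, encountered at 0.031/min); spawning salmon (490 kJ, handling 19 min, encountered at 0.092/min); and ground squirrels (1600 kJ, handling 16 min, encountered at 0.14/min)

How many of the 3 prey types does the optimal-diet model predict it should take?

E/h in descending order: carrion scraps 182, ground squirrels 100, spawning salmon 25.8 kJ/min. The optimal diet is the largest prefix of this list for which every included type satisfies E_i/h_i > R on the types above it.
Rate on top 1: 42.7. ground squirrels: 100 > 42.7 → include.
Rate on top 2: 78.89. spawning salmon: 25.8 < 78.89 → exclude; stop.
Optimal diet: carrion scraps, ground squirrels — 2 of 3 types.

2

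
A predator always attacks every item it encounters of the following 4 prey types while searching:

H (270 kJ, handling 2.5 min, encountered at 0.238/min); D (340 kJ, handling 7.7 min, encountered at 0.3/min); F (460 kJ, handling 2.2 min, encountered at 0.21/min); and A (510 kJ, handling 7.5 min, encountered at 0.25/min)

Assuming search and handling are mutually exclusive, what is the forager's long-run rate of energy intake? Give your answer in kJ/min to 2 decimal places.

R = (0.238×270 + 0.3×340 + 0.21×460 + 0.25×510) / (1 + 0.238×2.5 + 0.3×7.7 + 0.21×2.2 + 0.25×7.5) = 390.4/6.242 = 62.54 kJ/min.

62.54 kJ/min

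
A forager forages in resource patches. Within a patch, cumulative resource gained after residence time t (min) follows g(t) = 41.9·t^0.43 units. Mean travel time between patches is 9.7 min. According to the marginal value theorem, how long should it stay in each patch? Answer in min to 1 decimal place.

Optimal t* satisfies g'(t*) = g(t*)/(T + t*).
g'(t) = 0.43·41.9·t^-0.57. Setting 0.43·41.9·t^-0.57 = 41.9·t^0.43/(9.7+t) gives 0.43(9.7+t) = t, so 0.57·t = 0.43×9.7.
t* = 0.43×9.7/0.57 = 7.318 min.

7.3 min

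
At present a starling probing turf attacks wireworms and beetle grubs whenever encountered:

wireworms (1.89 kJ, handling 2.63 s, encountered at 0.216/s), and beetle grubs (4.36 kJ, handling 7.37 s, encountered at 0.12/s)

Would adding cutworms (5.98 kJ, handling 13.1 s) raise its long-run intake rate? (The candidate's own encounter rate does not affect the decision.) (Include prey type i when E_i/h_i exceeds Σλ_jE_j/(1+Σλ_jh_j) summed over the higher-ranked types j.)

Current rate: (0.216×1.89 + 0.12×4.36)/(1 + 0.216×2.63 + 0.12×7.37) = 0.3798 kJ/s.
Profitability of cutworms: 5.98/13.1 = 0.4565 kJ/s.
0.4565 > 0.3798, so adding cutworms raises the average — include it.

Yes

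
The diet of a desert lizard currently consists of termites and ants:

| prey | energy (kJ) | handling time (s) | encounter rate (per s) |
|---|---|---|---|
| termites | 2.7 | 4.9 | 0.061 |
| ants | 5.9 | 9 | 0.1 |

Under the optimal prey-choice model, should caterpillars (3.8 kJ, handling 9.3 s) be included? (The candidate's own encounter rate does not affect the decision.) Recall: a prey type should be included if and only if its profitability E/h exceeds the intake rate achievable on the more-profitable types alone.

Yes

Intake rate on the current diet: R = (0.061×2.7 + 0.1×5.9) / (1 + 0.061×4.9 + 0.1×9) = 0.7547/2.199 = 0.3432 kJ/s.
caterpillars: E/h = 3.8/9.3 = 0.4086 kJ/s.
Since 0.4086 > R, including caterpillars increases the long-run rate.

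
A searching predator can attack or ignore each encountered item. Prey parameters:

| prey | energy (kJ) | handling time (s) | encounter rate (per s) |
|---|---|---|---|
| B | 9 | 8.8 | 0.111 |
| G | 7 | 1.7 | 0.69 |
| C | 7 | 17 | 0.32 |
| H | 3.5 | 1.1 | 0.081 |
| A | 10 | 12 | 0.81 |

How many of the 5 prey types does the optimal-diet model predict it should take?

2

Rank by E/h (kJ/s): G 4.12, H 3.18, B 1.02, A 0.833, C 0.412. Include each in turn until the next type's E/h falls below the running intake rate.
Rate on top 1: 2.223. H: 3.18 > 2.223 → include.
Rate on top 2: 2.261. B: 1.02 < 2.261 → exclude; stop.
Optimal diet: G, H — 2 of 5 types.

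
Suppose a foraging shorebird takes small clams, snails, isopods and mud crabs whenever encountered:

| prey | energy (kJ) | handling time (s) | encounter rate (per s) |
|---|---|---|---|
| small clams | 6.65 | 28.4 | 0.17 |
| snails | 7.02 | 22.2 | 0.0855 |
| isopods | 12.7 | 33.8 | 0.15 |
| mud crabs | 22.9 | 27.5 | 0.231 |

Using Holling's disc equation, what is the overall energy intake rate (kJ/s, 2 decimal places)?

R = Σλ_iE_i / (1 + Σλ_ih_i)
Numerator: 0.17×6.65 + 0.0855×7.02 + 0.15×12.7 + 0.231×22.9 = 8.926
Denominator: 1 + 0.17×28.4 + 0.0855×22.2 + 0.15×33.8 + 0.231×27.5 = 19.15
R = 8.926/19.15 = 0.4661 kJ/s

0.47 kJ/s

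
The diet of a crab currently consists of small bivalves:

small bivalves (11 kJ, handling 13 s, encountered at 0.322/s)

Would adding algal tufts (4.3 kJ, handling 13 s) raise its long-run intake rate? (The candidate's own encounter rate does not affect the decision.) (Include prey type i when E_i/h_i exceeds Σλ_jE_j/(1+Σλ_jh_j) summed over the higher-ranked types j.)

No

On small bivalves alone, R = ΣλE/(1+Σλh) = 3.542/5.186 = 0.683 kJ/s.
algal tufts: E/h = 4.3/13 = 0.3308 kJ/s.
0.3308 < 0.683, so adding algal tufts would lower the average — exclude it.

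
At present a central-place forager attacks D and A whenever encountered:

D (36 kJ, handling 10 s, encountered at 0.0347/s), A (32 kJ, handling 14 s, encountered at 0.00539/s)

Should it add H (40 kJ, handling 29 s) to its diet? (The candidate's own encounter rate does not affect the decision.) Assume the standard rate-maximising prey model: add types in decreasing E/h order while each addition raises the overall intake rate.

Yes

Intake rate on the current diet: R = (0.0347×36 + 0.00539×32) / (1 + 0.0347×10 + 0.00539×14) = 1.422/1.422 = 0.9995 kJ/s.
H: E/h = 40/29 = 1.379 kJ/s.
Since 1.379 > R, including H increases the long-run rate.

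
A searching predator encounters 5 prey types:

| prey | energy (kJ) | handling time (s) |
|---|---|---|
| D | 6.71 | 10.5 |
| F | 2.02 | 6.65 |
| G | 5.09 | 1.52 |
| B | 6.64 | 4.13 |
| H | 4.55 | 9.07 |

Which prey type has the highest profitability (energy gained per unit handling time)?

In descending order of E/h:
G: 5.09/1.52 = 3.35 kJ/s
B: 6.64/4.13 = 1.61 kJ/s
D: 6.71/10.5 = 0.639 kJ/s
H: 4.55/9.07 = 0.502 kJ/s
F: 2.02/6.65 = 0.304 kJ/s

G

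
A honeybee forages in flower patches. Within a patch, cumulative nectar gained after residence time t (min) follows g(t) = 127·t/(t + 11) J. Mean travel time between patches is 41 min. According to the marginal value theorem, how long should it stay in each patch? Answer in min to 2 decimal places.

By the marginal value theorem, leave when the instantaneous gain rate g'(t) equals the habitat-wide average g(t)/(T + t).
g'(t) = 127·11/(t + 11)². Setting 127·11/(t+11)² = 127t/[(t+11)(41+t)] gives 11(41+t) = t(t+11), so t² = 11×41 = 451.
t* = √451 = 21.24 min.

21.24 min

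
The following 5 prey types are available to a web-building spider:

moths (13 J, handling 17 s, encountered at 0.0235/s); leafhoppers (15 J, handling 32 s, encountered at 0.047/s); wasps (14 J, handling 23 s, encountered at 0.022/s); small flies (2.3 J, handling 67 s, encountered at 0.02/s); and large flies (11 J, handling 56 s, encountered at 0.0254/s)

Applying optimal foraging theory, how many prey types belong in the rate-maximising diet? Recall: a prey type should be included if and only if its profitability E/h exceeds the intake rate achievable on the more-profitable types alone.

E/h in descending order: moths 0.765, wasps 0.609, leafhoppers 0.469, large flies 0.196, small flies 0.0343 J/s. The optimal diet is the largest prefix of this list for which every included type satisfies E_i/h_i > R on the types above it.
Rate on top 1: 0.2183. wasps: 0.609 > 0.2183 → include.
Rate on top 2: 0.322. leafhoppers: 0.469 > 0.322 → include.
Rate on top 3: 0.3867. large flies: 0.196 < 0.3867 → exclude; stop.
Optimal diet: moths, wasps, leafhoppers — 3 of 5 types.

3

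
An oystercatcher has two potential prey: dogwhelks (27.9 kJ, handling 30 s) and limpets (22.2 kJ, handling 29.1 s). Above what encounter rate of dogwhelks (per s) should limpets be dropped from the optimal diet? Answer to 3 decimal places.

0.152 per s

The zero-one rule: include limpets iff E₂/h₂ > λE₁/(1+λh₁). Equality gives the switch point.
λE₁h₂ = E₂ + λE₂h₁ ⇒ λ = E₂/(E₁h₂ − E₂h₁) = 22.2/(811.9 − 666) = 0.1522 per s.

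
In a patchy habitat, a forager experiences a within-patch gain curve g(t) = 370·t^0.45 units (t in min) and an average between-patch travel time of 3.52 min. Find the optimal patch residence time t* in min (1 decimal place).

Optimal t* satisfies g'(t*) = g(t*)/(T + t*).
g'(t) = 0.45·370·t^-0.55. Setting 0.45·370·t^-0.55 = 370·t^0.45/(3.52+t) gives 0.45(3.52+t) = t, so 0.55·t = 0.45×3.52.
t* = 0.45×3.52/0.55 = 2.88 min.

2.9 min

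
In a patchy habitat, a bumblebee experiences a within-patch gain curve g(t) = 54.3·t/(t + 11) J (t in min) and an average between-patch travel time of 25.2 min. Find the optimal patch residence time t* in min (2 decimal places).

16.65 min

By the marginal value theorem, leave when the instantaneous gain rate g'(t) equals the habitat-wide average g(t)/(T + t).
g'(t) = 54.3·11/(t + 11)². Setting 54.3·11/(t+11)² = 54.3t/[(t+11)(25.2+t)] gives 11(25.2+t) = t(t+11), so t² = 11×25.2 = 277.2.
t* = √277.2 = 16.65 min.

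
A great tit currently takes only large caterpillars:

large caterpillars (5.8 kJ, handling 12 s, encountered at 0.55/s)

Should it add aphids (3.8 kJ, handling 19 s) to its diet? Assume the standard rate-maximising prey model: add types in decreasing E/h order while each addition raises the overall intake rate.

Current rate: (0.55×5.8)/(1 + 0.55×12) = 0.4197 kJ/s.
aphids: E/h = 3.8/19 = 0.2 kJ/s.
Since 0.2 < R, time spent handling aphids is better spent searching.

No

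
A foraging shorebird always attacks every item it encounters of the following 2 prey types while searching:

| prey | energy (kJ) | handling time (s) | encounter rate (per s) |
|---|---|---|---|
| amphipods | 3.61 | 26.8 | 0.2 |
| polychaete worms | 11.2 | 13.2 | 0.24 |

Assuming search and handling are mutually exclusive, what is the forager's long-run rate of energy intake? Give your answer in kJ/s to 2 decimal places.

0.36 kJ/s

Energy encountered per unit search time: 0.2×3.61 + 0.24×11.2 = 3.41 kJ/s.
Handling time per unit search time: 0.2×26.8 + 0.24×13.2 = 8.528.
Rate = 3.41/(1 + 8.528) = 0.3579 kJ/s.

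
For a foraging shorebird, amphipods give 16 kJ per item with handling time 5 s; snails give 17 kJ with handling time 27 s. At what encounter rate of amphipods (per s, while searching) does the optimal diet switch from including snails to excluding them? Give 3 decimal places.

At the threshold, the rate on amphipods alone equals the profitability of snails: λ·16/(1 + λ·5) = 17/27 = 0.6296.
Rearranging, λ(16 − 0.6296×5) = 0.6296, so λ = 0.6296/12.85 = 0.04899 per s.

0.049 per s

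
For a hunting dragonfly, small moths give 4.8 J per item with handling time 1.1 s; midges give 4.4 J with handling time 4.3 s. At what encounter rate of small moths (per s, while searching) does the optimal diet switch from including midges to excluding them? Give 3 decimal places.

0.278 per s

Drop midges once their profitability E₂/h₂ falls below the rate achievable on small moths alone: E₂/h₂ = λE₁/(1 + λh₁).
Solve for λ: λE₁h₂ = E₂(1 + λh₁) → λ(E₁h₂ − E₂h₁) = E₂ → λ = E₂/(E₁h₂ − E₂h₁).
λ = 4.4/(4.8×4.3 − 4.4×1.1) = 4.4/15.8 = 0.2785 per s.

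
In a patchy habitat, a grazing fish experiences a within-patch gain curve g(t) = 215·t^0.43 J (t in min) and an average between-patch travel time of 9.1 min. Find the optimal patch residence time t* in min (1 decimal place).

6.9 min

Optimal t* satisfies g'(t*) = g(t*)/(T + t*).
g'(t) = 0.43·215·t^-0.57. Setting 0.43·215·t^-0.57 = 215·t^0.43/(9.1+t) gives 0.43(9.1+t) = t, so 0.57·t = 0.43×9.1.
t* = 0.43×9.1/0.57 = 6.865 min.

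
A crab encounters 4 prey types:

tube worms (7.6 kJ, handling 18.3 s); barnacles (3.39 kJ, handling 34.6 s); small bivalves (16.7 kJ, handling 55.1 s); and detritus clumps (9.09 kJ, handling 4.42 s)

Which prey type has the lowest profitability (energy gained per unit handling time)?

In descending order of E/h:
detritus clumps: 9.09/4.42 = 2.06 kJ/s
tube worms: 7.6/18.3 = 0.415 kJ/s
small bivalves: 16.7/55.1 = 0.303 kJ/s
barnacles: 3.39/34.6 = 0.098 kJ/s

barnacles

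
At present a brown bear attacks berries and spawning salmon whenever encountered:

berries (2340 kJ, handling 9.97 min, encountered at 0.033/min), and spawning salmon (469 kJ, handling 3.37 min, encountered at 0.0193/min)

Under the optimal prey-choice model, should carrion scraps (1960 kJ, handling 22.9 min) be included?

Yes

Current rate: (0.033×2340 + 0.0193×469)/(1 + 0.033×9.97 + 0.0193×3.37) = 61.89 kJ/min.
Profitability of carrion scraps: 1960/22.9 = 85.59 kJ/min.
85.59 > 61.89, so adding carrion scraps raises the average — include it.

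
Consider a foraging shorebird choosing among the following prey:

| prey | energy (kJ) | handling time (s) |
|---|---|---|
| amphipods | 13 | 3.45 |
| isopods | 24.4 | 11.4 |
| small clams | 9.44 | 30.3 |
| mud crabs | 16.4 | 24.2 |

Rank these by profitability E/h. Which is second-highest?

isopods

Profitability E/h (kJ/s): amphipods = 13/3.45 = 3.77, isopods = 24.4/11.4 = 2.14, small clams = 9.44/30.3 = 0.312, mud crabs = 16.4/24.2 = 0.678.
Ranked: amphipods > isopods > mud crabs > small clams.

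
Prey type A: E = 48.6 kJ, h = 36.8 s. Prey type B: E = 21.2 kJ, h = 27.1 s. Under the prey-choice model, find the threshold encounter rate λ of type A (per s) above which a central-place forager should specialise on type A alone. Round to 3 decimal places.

0.039 per s

The zero-one rule: include type B iff E₂/h₂ > λE₁/(1+λh₁). Equality gives the switch point.
λE₁h₂ = E₂ + λE₂h₁ ⇒ λ = E₂/(E₁h₂ − E₂h₁) = 21.2/(1317 − 780.2) = 0.03949 per s.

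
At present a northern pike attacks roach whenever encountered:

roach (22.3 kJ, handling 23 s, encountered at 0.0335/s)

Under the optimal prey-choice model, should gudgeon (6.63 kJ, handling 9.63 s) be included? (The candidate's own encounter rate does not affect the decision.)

On roach alone, R = ΣλE/(1+Σλh) = 0.7471/1.771 = 0.4219 kJ/s.
gudgeon: E/h = 6.63/9.63 = 0.6885 kJ/s.
0.6885 > 0.4219, so adding gudgeon raises the average — include it.

Yes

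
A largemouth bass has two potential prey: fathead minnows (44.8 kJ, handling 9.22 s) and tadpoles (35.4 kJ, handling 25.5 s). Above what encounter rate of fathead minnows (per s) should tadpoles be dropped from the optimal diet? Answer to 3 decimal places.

0.043 per s

Drop tadpoles once their profitability E₂/h₂ falls below the rate achievable on fathead minnows alone: E₂/h₂ = λE₁/(1 + λh₁).
Solve for λ: λE₁h₂ = E₂(1 + λh₁) → λ(E₁h₂ − E₂h₁) = E₂ → λ = E₂/(E₁h₂ − E₂h₁).
λ = 35.4/(44.8×25.5 − 35.4×9.22) = 35.4/816 = 0.04338 per s.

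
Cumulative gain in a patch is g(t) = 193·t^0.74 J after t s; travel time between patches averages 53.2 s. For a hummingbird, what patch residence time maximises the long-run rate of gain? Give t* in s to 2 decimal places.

By the marginal value theorem, leave when the instantaneous gain rate g'(t) equals the habitat-wide average g(t)/(T + t).
g'(t) = 0.74·193·t^-0.26. Setting 0.74·193·t^-0.26 = 193·t^0.74/(53.2+t) gives 0.74(53.2+t) = t, so 0.26·t = 0.74×53.2.
t* = 0.74×53.2/0.26 = 151.4 s.

151.42 s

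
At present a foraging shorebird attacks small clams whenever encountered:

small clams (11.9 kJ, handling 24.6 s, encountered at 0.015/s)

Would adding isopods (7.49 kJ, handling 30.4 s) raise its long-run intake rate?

On small clams alone, R = ΣλE/(1+Σλh) = 0.1785/1.369 = 0.1304 kJ/s.
Profitability of isopods: 7.49/30.4 = 0.2464 kJ/s.
Since 0.2464 > R, including isopods increases the long-run rate.

Yes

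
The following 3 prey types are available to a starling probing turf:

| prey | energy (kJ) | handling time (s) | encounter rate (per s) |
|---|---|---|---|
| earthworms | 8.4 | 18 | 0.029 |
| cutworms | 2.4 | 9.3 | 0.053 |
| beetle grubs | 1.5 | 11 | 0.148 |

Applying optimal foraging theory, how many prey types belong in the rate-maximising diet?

2

Profitabilities (E/h, kJ/s): earthworms 0.467, cutworms 0.258, beetle grubs 0.136. Add prey in this order while the next type's profitability exceeds the intake rate on those already taken.
Rate on top 1: 0.1601. cutworms: 0.258 > 0.1601 → include.
Rate on top 2: 0.184. beetle grubs: 0.136 < 0.184 → exclude; stop.
Optimal diet: earthworms, cutworms — 2 of 3 types.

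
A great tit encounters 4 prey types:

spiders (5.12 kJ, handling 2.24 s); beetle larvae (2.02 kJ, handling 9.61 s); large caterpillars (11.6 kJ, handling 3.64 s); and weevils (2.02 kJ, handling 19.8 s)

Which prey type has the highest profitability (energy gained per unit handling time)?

Profitability E/h (kJ/s): spiders = 5.12/2.24 = 2.29, beetle larvae = 2.02/9.61 = 0.21, large caterpillars = 11.6/3.64 = 3.19, weevils = 2.02/19.8 = 0.102.
Ranked: large caterpillars > spiders > beetle larvae > weevils.

large caterpillars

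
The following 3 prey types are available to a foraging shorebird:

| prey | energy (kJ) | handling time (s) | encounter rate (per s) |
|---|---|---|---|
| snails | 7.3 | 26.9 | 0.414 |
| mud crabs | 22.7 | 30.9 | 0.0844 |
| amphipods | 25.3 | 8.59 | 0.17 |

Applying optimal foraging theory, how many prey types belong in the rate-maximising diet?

1

Rank by E/h (kJ/s): amphipods 2.95, mud crabs 0.735, snails 0.271. Include each in turn until the next type's E/h falls below the running intake rate.
Rate on top 1: 1.748. mud crabs: 0.735 < 1.748 → exclude; stop.
Optimal diet: amphipods — 1 of 3 types.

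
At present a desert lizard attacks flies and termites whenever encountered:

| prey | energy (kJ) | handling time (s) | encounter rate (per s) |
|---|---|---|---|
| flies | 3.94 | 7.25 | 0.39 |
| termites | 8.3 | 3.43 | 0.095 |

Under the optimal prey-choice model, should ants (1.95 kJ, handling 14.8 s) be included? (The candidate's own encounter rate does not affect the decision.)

No

On flies and termites alone, R = ΣλE/(1+Σλh) = 2.325/4.153 = 0.5598 kJ/s.
Profitability of ants: 1.95/14.8 = 0.1318 kJ/s.
Since 0.1318 < R, time spent handling ants is better spent searching.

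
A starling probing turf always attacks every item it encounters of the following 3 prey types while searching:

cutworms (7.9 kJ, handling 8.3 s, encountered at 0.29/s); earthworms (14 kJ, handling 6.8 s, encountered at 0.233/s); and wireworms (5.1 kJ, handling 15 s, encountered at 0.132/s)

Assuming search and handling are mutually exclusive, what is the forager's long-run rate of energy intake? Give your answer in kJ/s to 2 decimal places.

0.89 kJ/s

R = Σλ_iE_i / (1 + Σλ_ih_i)
Numerator: 0.29×7.9 + 0.233×14 + 0.132×5.1 = 6.226
Denominator: 1 + 0.29×8.3 + 0.233×6.8 + 0.132×15 = 6.971
R = 6.226/6.971 = 0.8931 kJ/s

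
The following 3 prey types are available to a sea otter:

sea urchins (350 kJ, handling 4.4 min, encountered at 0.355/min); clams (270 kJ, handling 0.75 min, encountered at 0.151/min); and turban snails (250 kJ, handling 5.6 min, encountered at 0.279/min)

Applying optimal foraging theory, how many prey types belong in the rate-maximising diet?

Profitabilities (E/h, kJ/min): clams 360, sea urchins 79.5, turban snails 44.6. Add prey in this order while the next type's profitability exceeds the intake rate on those already taken.
Rate on top 1: 36.62. sea urchins: 79.5 > 36.62 → include.
Rate on top 2: 61.68. turban snails: 44.6 < 61.68 → exclude; stop.
Optimal diet: clams, sea urchins — 2 of 3 types.

2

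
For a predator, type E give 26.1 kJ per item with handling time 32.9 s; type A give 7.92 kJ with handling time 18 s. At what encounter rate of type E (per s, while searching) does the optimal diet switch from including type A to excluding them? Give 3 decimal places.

Drop type A once their profitability E₂/h₂ falls below the rate achievable on type E alone: E₂/h₂ = λE₁/(1 + λh₁).
Solve for λ: λE₁h₂ = E₂(1 + λh₁) → λ(E₁h₂ − E₂h₁) = E₂ → λ = E₂/(E₁h₂ − E₂h₁).
λ = 7.92/(26.1×18 − 7.92×32.9) = 7.92/209.2 = 0.03785 per s.

0.038 per s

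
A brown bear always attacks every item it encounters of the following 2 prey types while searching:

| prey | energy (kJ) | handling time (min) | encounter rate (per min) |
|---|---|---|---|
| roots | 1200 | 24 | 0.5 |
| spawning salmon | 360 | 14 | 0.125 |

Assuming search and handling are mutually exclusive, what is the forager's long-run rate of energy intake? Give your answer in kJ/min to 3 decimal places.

R = (0.5×1200 + 0.125×360) / (1 + 0.5×24 + 0.125×14) = 645/14.75 = 43.73 kJ/min.

43.729 kJ/min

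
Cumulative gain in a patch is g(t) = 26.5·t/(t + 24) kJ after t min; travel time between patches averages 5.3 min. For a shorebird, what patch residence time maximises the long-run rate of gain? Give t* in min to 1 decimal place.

Optimal t* satisfies g'(t*) = g(t*)/(T + t*).
g'(t) = 26.5·24/(t + 24)². Setting 26.5·24/(t+24)² = 26.5t/[(t+24)(5.3+t)] gives 24(5.3+t) = t(t+24), so t² = 24×5.3 = 127.2.
t* = √127.2 = 11.28 min.

11.3 min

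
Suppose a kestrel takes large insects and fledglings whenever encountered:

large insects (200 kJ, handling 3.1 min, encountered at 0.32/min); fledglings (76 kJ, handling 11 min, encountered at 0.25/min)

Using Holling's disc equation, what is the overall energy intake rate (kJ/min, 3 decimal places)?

17.503 kJ/min

Energy encountered per unit search time: 0.32×200 + 0.25×76 = 83 kJ/min.
Handling time per unit search time: 0.32×3.1 + 0.25×11 = 3.742.
Rate = 83/(1 + 3.742) = 17.5 kJ/min.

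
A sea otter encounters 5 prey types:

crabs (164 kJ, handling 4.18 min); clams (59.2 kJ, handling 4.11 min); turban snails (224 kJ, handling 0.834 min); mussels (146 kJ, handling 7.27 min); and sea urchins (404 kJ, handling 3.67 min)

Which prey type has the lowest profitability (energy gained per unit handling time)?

clams

In descending order of E/h:
turban snails: 224/0.834 = 269 kJ/min
sea urchins: 404/3.67 = 110 kJ/min
crabs: 164/4.18 = 39.2 kJ/min
mussels: 146/7.27 = 20.1 kJ/min
clams: 59.2/4.11 = 14.4 kJ/min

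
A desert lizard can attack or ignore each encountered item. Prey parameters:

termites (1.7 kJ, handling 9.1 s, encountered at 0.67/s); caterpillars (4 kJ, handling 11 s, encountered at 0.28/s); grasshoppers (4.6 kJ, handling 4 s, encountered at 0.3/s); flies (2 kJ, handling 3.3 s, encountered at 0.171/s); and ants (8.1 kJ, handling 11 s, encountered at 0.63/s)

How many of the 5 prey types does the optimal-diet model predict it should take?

2

E/h in descending order: grasshoppers 1.15, ants 0.736, flies 0.606, caterpillars 0.364, termites 0.187 kJ/s. The optimal diet is the largest prefix of this list for which every included type satisfies E_i/h_i > R on the types above it.
Rate on top 1: 0.6273. ants: 0.736 > 0.6273 → include.
Rate on top 2: 0.7101. flies: 0.606 < 0.7101 → exclude; stop.
Optimal diet: grasshoppers, ants — 2 of 5 types.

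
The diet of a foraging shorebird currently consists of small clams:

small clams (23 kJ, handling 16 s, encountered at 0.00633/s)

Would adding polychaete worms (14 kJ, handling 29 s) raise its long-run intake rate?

Yes

On small clams alone, R = ΣλE/(1+Σλh) = 0.1456/1.101 = 0.1322 kJ/s.
Profitability of polychaete worms: 14/29 = 0.4828 kJ/s.
Since 0.4828 > R, including polychaete worms increases the long-run rate.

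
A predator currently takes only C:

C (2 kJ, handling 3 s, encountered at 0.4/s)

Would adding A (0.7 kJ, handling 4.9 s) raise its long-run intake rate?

No

On C alone, R = ΣλE/(1+Σλh) = 0.8/2.2 = 0.3636 kJ/s.
Profitability of A: 0.7/4.9 = 0.1429 kJ/s.
Since 0.1429 < R, time spent handling A is better spent searching.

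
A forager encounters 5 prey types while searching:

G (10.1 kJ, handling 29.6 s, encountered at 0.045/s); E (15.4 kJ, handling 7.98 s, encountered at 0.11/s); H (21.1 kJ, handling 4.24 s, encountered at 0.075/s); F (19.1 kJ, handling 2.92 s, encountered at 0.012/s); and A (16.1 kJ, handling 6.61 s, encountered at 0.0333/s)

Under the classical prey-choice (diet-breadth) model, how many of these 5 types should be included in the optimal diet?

Rank by E/h (kJ/s): F 6.54, H 4.98, A 2.44, E 1.93, G 0.341. Include each in turn until the next type's E/h falls below the running intake rate.
Rate on top 1: 0.2214. H: 4.98 > 0.2214 → include.
Rate on top 2: 1.339. A: 2.44 > 1.339 → include.
Rate on top 3: 1.492. E: 1.93 > 1.492 → include.
Rate on top 4: 1.649. G: 0.341 < 1.649 → exclude; stop.
Optimal diet: F, H, A, E — 4 of 5 types.

4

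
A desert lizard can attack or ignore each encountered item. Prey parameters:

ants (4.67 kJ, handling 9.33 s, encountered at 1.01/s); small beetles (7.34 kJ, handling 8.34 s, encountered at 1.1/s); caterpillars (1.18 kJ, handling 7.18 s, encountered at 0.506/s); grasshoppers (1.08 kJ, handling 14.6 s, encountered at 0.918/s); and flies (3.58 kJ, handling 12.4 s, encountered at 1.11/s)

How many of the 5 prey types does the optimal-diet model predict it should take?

1

E/h in descending order: small beetles 0.88, ants 0.501, flies 0.289, caterpillars 0.164, grasshoppers 0.074 kJ/s. The optimal diet is the largest prefix of this list for which every included type satisfies E_i/h_i > R on the types above it.
Rate on top 1: 0.7936. ants: 0.501 < 0.7936 → exclude; stop.
Optimal diet: small beetles — 1 of 5 types.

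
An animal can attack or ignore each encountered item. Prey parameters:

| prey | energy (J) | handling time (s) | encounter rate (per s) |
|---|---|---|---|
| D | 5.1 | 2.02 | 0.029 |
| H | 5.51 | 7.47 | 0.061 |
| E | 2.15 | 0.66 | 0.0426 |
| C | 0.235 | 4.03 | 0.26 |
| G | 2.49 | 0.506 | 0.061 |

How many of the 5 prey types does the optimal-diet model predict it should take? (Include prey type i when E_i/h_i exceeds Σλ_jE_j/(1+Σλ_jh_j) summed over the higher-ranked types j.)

4

E/h in descending order: G 4.92, E 3.26, D 2.52, H 0.738, C 0.0583 J/s. The optimal diet is the largest prefix of this list for which every included type satisfies E_i/h_i > R on the types above it.
Rate on top 1: 0.1473. E: 3.26 > 0.1473 → include.
Rate on top 2: 0.2299. D: 2.52 > 0.2299 → include.
Rate on top 3: 0.3502. H: 0.738 > 0.3502 → include.
Rate on top 4: 0.4624. C: 0.0583 < 0.4624 → exclude; stop.
Optimal diet: G, E, D, H — 4 of 5 types.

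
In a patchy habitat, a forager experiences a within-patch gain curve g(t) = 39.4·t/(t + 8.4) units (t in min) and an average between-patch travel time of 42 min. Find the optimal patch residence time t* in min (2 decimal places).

18.78 min

Maximise g(t)/(T+t): set derivative to zero → g'(t)(T+t) = g(t).
g'(t) = 39.4·8.4/(t + 8.4)². Setting 39.4·8.4/(t+8.4)² = 39.4t/[(t+8.4)(42+t)] gives 8.4(42+t) = t(t+8.4), so t² = 8.4×42 = 352.8.
t* = √352.8 = 18.78 min.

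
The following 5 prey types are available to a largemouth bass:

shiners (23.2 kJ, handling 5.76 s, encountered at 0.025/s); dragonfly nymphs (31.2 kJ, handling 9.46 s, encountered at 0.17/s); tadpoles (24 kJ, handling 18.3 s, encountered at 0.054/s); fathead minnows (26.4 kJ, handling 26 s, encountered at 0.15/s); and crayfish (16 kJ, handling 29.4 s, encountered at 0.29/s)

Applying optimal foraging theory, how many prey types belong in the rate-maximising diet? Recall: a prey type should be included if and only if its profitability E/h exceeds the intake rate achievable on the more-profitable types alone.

2

Profitabilities (E/h, kJ/s): shiners 4.03, dragonfly nymphs 3.3, tadpoles 1.31, fathead minnows 1.02, crayfish 0.544. Add prey in this order while the next type's profitability exceeds the intake rate on those already taken.
Rate on top 1: 0.507. dragonfly nymphs: 3.3 > 0.507 → include.
Rate on top 2: 2.138. tadpoles: 1.31 < 2.138 → exclude; stop.
Optimal diet: shiners, dragonfly nymphs — 2 of 5 types.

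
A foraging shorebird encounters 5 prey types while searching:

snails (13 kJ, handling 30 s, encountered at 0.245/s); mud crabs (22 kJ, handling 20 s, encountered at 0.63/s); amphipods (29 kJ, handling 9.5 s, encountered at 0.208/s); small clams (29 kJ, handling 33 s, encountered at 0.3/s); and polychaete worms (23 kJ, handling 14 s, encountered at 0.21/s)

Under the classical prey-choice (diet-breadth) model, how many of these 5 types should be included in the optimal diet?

Rank by E/h (kJ/s): amphipods 3.05, polychaete worms 1.64, mud crabs 1.1, small clams 0.879, snails 0.433. Include each in turn until the next type's E/h falls below the running intake rate.
Rate on top 1: 2.027. polychaete worms: 1.64 < 2.027 → exclude; stop.
Optimal diet: amphipods — 1 of 5 types.

1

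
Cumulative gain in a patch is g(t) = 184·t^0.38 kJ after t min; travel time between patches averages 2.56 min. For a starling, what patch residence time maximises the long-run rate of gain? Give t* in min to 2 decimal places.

By the marginal value theorem, leave when the instantaneous gain rate g'(t) equals the habitat-wide average g(t)/(T + t).
g'(t) = 0.38·184·t^-0.62. Setting 0.38·184·t^-0.62 = 184·t^0.38/(2.56+t) gives 0.38(2.56+t) = t, so 0.62·t = 0.38×2.56.
t* = 0.38×2.56/0.62 = 1.569 min.

1.57 min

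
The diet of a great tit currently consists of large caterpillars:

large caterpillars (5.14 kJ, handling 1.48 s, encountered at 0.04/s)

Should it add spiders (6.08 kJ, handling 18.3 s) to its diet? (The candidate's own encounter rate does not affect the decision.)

Yes

Current rate: (0.04×5.14)/(1 + 0.04×1.48) = 0.1941 kJ/s.
spiders: E/h = 6.08/18.3 = 0.3322 kJ/s.
Since 0.3322 > R, including spiders increases the long-run rate.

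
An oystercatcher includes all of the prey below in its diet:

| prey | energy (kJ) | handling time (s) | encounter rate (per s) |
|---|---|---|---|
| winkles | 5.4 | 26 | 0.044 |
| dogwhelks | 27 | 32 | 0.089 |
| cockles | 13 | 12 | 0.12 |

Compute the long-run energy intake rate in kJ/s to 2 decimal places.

R = Σλ_iE_i / (1 + Σλ_ih_i)
Numerator: 0.044×5.4 + 0.089×27 + 0.12×13 = 4.201
Denominator: 1 + 0.044×26 + 0.089×32 + 0.12×12 = 6.432
R = 4.201/6.432 = 0.6531 kJ/s

0.65 kJ/s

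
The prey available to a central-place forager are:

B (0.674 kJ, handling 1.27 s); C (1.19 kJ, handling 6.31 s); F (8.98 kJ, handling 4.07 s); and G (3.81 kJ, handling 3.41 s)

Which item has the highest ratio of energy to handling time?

Profitability E/h (kJ/s): B = 0.674/1.27 = 0.531, C = 1.19/6.31 = 0.189, F = 8.98/4.07 = 2.21, G = 3.81/3.41 = 1.12.
Ranked: F > G > B > C.

F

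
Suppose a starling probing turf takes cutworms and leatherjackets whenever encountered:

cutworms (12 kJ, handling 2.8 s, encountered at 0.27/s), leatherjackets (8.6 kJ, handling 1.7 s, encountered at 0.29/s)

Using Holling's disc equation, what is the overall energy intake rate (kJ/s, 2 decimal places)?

Energy encountered per unit search time: 0.27×12 + 0.29×8.6 = 5.734 kJ/s.
Handling time per unit search time: 0.27×2.8 + 0.29×1.7 = 1.249.
Rate = 5.734/(1 + 1.249) = 2.55 kJ/s.

2.55 kJ/s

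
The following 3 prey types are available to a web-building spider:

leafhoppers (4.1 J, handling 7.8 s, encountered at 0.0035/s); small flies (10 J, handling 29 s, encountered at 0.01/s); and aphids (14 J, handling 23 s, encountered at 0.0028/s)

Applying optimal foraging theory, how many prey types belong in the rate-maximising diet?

3

E/h in descending order: aphids 0.609, leafhoppers 0.526, small flies 0.345 J/s. The optimal diet is the largest prefix of this list for which every included type satisfies E_i/h_i > R on the types above it.
Rate on top 1: 0.03683. leafhoppers: 0.526 > 0.03683 → include.
Rate on top 2: 0.04905. small flies: 0.345 > 0.04905 → include.
Optimal diet: aphids, leafhoppers, small flies — 3 of 3 types.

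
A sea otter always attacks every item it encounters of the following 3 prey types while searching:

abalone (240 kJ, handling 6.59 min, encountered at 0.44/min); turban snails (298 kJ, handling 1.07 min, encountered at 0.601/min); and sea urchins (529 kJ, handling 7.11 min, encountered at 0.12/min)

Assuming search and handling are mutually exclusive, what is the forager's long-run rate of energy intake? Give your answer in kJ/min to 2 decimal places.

64.53 kJ/min

Energy encountered per unit search time: 0.44×240 + 0.601×298 + 0.12×529 = 348.2 kJ/min.
Handling time per unit search time: 0.44×6.59 + 0.601×1.07 + 0.12×7.11 = 4.396.
Rate = 348.2/(1 + 4.396) = 64.53 kJ/min.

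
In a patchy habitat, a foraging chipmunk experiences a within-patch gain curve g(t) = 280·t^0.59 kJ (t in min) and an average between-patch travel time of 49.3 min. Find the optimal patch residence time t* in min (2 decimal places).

70.94 min

Optimal t* satisfies g'(t*) = g(t*)/(T + t*).
g'(t) = 0.59·280·t^-0.41. Setting 0.59·280·t^-0.41 = 280·t^0.59/(49.3+t) gives 0.59(49.3+t) = t, so 0.41·t = 0.59×49.3.
t* = 0.59×49.3/0.41 = 70.94 min.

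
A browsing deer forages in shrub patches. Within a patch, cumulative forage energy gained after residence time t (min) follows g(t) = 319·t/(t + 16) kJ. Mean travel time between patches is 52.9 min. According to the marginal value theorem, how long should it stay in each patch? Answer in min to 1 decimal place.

29.1 min

By the marginal value theorem, leave when the instantaneous gain rate g'(t) equals the habitat-wide average g(t)/(T + t).
g'(t) = 319·16/(t + 16)². Setting 319·16/(t+16)² = 319t/[(t+16)(52.9+t)] gives 16(52.9+t) = t(t+16), so t² = 16×52.9 = 846.4.
t* = √846.4 = 29.09 min.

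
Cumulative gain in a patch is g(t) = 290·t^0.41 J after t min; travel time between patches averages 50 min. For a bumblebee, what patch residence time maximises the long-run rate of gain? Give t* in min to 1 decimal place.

Optimal t* satisfies g'(t*) = g(t*)/(T + t*).
g'(t) = 0.41·290·t^-0.59. Setting 0.41·290·t^-0.59 = 290·t^0.41/(50+t) gives 0.41(50+t) = t, so 0.59·t = 0.41×50.
t* = 0.41×50/0.59 = 34.75 min.

34.7 min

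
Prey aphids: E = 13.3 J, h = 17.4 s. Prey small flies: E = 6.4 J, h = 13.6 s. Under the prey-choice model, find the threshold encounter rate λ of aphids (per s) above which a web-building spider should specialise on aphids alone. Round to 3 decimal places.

The zero-one rule: include small flies iff E₂/h₂ > λE₁/(1+λh₁). Equality gives the switch point.
λE₁h₂ = E₂ + λE₂h₁ ⇒ λ = E₂/(E₁h₂ − E₂h₁) = 6.4/(180.9 − 111.4) = 0.09206 per s.

0.092 per s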